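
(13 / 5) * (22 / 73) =286 / 365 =0.78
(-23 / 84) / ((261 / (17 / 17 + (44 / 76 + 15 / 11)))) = -4715 / 1527372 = -0.00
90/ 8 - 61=-199/ 4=-49.75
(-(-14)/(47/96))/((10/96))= 64512/235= 274.52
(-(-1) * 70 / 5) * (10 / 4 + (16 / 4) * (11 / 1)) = 651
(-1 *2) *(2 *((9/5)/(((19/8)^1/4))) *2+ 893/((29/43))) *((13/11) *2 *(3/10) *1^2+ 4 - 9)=1737579736/151525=11467.28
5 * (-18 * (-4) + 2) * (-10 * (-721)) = 2667700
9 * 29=261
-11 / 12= -0.92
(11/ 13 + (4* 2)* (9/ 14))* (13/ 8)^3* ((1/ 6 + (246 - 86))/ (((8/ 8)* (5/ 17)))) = 300943877/ 21504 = 13994.79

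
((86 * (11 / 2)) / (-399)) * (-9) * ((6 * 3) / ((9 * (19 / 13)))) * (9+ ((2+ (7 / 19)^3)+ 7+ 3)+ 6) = 6845165184 / 17332693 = 394.93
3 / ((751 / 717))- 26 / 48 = 41861 / 18024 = 2.32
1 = 1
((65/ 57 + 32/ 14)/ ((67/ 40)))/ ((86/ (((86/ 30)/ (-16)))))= -1367/ 320796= -0.00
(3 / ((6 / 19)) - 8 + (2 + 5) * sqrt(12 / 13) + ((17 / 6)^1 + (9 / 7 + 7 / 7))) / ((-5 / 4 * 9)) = -56 * sqrt(39) / 585 - 556 / 945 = -1.19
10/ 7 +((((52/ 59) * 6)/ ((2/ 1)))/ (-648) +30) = 700829/ 22302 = 31.42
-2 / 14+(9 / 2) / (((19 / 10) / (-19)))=-316 / 7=-45.14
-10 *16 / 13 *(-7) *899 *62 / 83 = 62426560 / 1079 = 57855.94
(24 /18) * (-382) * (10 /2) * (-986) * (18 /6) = 7533040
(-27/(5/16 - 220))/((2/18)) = 3888/3515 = 1.11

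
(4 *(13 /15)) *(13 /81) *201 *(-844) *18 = -76452896 /45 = -1698953.24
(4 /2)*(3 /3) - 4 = -2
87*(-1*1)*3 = -261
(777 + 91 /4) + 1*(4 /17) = 54399 /68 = 799.99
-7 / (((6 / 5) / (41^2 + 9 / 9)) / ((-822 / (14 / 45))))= 25923825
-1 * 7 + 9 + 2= 4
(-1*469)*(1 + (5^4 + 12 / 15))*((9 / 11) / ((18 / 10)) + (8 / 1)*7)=-912774366 / 55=-16595897.56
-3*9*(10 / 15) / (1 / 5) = -90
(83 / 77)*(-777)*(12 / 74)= -1494 / 11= -135.82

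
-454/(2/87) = -19749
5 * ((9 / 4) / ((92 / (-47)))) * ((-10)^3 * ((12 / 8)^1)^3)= 7138125 / 368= 19397.08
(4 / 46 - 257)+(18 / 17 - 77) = -130146 / 391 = -332.85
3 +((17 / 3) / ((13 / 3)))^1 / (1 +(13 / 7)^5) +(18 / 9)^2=35602819 / 5045300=7.06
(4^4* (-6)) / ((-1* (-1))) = -1536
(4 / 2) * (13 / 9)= 26 / 9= 2.89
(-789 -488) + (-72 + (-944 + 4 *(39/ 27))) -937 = -29018/ 9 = -3224.22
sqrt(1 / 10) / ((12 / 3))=sqrt(10) / 40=0.08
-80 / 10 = -8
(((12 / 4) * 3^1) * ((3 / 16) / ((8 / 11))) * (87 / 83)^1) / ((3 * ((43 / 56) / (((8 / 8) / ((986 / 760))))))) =197505 / 242692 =0.81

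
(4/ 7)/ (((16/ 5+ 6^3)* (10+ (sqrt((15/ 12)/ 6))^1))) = 120/ 459361-sqrt(30)/ 459361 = 0.00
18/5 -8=-22/5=-4.40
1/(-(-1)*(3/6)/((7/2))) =7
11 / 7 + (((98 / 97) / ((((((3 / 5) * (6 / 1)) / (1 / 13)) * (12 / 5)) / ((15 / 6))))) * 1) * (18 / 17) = 2872559 / 1800708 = 1.60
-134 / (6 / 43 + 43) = -5762 / 1855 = -3.11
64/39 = 1.64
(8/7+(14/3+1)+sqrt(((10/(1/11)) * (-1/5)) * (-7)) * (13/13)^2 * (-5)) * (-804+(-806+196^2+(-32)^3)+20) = 580294/21 - 20290 * sqrt(154) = -224159.23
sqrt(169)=13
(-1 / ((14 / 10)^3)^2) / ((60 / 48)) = -12500 / 117649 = -0.11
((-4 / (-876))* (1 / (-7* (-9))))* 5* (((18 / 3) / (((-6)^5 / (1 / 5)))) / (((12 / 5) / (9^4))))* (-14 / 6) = 5 / 14016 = 0.00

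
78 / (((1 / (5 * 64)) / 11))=274560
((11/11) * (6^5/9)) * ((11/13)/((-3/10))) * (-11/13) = 348480/169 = 2062.01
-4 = -4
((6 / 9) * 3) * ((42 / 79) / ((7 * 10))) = 0.02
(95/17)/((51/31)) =2945/867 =3.40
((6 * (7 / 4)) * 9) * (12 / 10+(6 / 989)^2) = 554611617 / 4890605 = 113.40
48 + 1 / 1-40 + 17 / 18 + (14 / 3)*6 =683 / 18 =37.94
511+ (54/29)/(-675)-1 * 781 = -270.00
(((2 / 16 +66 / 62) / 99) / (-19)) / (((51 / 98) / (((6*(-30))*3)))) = 72275 / 110143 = 0.66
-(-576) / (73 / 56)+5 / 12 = 387437 / 876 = 442.28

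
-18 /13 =-1.38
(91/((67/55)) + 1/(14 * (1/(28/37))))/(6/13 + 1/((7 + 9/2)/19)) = 55410381/1566728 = 35.37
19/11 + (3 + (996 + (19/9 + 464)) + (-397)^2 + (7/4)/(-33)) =62994011/396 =159075.79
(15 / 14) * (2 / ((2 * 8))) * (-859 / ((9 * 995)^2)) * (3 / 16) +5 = 15967122341 / 3193424640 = 5.00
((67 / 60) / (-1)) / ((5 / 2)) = -67 / 150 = -0.45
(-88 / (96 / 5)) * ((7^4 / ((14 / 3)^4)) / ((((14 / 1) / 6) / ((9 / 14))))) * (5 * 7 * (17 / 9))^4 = -140680684375 / 1152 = -122118649.63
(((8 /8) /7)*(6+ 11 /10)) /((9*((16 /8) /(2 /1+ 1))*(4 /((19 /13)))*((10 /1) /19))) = 0.12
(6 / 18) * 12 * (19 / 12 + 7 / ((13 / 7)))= 835 / 39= 21.41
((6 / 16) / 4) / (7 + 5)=1 / 128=0.01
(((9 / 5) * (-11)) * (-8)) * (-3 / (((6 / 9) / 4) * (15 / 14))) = -66528 / 25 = -2661.12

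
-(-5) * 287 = 1435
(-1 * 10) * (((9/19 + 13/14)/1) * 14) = -3730/19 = -196.32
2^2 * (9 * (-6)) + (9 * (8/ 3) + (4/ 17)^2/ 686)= -19032376/ 99127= -192.00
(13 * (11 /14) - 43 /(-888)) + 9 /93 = 1996231 /192696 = 10.36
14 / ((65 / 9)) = 126 / 65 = 1.94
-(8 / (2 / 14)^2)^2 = -153664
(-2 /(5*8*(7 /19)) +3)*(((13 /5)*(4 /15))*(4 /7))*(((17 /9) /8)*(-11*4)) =-1949662 /165375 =-11.79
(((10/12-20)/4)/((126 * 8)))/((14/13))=-1495/338688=-0.00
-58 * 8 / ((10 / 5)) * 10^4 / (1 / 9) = -20880000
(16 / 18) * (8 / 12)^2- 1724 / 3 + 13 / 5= -231527 / 405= -571.67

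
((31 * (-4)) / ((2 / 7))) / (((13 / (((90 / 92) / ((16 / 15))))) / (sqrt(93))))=-146475 * sqrt(93) / 4784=-295.27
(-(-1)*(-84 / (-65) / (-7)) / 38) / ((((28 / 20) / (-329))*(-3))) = -94 / 247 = -0.38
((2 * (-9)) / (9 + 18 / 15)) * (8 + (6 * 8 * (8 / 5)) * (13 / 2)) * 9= -136944 / 17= -8055.53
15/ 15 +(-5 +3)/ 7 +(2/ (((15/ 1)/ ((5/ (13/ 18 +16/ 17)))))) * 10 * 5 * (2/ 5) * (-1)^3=-26015/ 3563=-7.30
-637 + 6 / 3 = -635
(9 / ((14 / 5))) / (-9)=-5 / 14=-0.36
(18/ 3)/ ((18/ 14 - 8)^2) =294/ 2209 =0.13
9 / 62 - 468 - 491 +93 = -53683 / 62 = -865.85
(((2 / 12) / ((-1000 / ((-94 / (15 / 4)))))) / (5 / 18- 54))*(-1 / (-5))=-0.00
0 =0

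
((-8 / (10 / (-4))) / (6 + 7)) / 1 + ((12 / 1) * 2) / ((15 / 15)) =1576 / 65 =24.25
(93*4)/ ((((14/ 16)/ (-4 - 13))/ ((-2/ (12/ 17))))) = 143344/ 7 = 20477.71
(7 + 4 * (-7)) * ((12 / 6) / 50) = -21 / 25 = -0.84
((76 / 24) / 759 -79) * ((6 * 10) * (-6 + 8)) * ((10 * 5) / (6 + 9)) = -71949400 / 2277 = -31598.33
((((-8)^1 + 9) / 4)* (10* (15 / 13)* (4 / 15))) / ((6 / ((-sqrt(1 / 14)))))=-5* sqrt(14) / 546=-0.03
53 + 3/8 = 427/8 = 53.38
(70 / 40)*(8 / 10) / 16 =7 / 80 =0.09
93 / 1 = 93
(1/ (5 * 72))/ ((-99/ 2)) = -1/ 17820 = -0.00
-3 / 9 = -1 / 3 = -0.33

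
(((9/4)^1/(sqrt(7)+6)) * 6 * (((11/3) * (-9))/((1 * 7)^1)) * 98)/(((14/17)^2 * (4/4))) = -772497/406+257499 * sqrt(7)/812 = -1063.69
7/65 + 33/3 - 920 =-59078/65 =-908.89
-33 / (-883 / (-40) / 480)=-633600 / 883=-717.55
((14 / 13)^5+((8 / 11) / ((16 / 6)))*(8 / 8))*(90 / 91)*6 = 3796169220 / 371664293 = 10.21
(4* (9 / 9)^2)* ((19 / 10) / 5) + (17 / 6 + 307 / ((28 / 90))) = 520348 / 525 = 991.14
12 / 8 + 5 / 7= 31 / 14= 2.21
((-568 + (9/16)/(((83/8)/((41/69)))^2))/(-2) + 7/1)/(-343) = -151497487/178569769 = -0.85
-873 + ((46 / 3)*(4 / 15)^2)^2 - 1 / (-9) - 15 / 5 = -398535179 / 455625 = -874.70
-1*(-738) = 738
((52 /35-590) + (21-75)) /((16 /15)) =-8433 /14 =-602.36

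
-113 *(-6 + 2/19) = 12656/19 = 666.11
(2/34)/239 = 1/4063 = 0.00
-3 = -3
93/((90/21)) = 217/10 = 21.70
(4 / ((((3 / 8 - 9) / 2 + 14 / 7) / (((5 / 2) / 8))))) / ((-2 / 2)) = 20 / 37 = 0.54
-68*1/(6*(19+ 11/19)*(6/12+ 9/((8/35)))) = -1292/89001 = -0.01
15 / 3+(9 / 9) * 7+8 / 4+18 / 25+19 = 843 / 25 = 33.72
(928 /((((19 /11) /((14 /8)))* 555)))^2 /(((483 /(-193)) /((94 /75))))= -827074331776 /575444604375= -1.44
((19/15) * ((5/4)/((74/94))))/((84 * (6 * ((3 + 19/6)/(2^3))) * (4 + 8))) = 893/2069928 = 0.00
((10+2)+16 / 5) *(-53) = -4028 / 5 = -805.60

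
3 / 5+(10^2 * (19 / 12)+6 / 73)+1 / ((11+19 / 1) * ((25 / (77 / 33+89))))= 13069151 / 82125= 159.14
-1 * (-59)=59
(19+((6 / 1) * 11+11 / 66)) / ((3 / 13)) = 6643 / 18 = 369.06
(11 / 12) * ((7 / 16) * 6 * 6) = 231 / 16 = 14.44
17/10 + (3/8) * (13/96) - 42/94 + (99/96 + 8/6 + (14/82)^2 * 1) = 1121835301/303386880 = 3.70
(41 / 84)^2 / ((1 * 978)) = 0.00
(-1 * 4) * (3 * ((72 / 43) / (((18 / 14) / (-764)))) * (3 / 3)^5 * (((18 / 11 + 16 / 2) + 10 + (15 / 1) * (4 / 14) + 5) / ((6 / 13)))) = 353897024 / 473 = 748196.67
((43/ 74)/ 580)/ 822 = 0.00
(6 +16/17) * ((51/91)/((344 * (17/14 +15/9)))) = 0.00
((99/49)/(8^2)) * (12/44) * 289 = 7803/3136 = 2.49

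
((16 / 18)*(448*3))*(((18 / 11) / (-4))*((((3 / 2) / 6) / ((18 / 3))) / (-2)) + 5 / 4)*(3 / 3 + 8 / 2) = 248080 / 33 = 7517.58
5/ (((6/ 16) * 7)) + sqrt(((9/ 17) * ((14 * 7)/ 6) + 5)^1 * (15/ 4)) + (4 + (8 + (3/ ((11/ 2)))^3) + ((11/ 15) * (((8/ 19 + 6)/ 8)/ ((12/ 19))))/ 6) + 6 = sqrt(14790)/ 17 + 813939067/ 40249440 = 27.38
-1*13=-13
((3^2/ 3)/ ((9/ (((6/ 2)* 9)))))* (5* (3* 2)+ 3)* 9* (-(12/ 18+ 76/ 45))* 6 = -188892/ 5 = -37778.40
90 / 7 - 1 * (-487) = 3499 / 7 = 499.86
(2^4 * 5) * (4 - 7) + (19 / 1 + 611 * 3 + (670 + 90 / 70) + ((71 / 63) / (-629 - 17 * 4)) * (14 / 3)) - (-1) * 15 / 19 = 5716854572 / 2502927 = 2284.07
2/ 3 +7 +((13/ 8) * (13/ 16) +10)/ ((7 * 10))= 30061/ 3840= 7.83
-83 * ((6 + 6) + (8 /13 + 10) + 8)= -33034 /13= -2541.08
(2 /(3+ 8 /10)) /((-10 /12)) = -12 /19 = -0.63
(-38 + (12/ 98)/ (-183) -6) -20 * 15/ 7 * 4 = -643918/ 2989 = -215.43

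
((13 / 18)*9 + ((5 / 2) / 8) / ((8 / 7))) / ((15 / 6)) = 867 / 320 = 2.71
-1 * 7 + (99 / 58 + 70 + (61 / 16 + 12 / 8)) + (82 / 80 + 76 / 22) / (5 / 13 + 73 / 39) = 80852581 / 1122880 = 72.00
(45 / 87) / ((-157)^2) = 15 / 714821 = 0.00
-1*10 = -10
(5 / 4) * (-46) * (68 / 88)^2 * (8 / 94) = -33235 / 11374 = -2.92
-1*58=-58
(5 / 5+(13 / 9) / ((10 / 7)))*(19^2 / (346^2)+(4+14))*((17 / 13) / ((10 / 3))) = 6631701173 / 466892400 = 14.20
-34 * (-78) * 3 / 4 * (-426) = -847314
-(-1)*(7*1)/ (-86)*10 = -35/ 43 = -0.81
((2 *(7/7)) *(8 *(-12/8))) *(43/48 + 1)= -91/2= -45.50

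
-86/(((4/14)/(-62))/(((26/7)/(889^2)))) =69316/790321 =0.09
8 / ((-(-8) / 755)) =755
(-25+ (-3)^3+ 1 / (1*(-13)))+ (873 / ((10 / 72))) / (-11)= -623.50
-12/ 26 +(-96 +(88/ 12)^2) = -4994/ 117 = -42.68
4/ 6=2/ 3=0.67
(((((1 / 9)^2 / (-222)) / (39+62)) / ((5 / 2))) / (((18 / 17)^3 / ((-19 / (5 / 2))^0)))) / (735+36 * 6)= -4913 / 25182416815560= -0.00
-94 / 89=-1.06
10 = 10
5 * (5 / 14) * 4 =50 / 7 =7.14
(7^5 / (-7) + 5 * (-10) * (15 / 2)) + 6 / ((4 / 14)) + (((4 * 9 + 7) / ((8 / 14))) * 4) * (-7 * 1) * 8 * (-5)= 81525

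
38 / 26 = 19 / 13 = 1.46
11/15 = 0.73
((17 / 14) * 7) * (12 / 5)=102 / 5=20.40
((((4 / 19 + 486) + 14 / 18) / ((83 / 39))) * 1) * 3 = 1082575 / 1577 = 686.48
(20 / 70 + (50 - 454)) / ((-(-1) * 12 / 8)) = -1884 / 7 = -269.14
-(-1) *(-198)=-198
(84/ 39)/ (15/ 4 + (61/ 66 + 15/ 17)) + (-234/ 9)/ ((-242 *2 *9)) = 138955357/ 353047266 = 0.39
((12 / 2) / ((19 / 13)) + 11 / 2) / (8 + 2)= 73 / 76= 0.96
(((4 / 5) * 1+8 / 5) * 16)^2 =36864 / 25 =1474.56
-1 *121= -121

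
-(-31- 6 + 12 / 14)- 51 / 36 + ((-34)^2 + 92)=107749 / 84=1282.73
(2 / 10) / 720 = 1 / 3600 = 0.00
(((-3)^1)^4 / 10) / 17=81 / 170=0.48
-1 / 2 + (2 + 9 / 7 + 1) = 53 / 14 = 3.79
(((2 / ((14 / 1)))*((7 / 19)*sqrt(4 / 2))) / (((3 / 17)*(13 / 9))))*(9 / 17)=27*sqrt(2) / 247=0.15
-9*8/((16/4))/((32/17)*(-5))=153/80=1.91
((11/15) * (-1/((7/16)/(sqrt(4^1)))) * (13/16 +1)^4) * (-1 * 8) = 289.44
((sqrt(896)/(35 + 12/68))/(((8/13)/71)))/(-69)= -1207 * sqrt(14)/3174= -1.42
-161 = -161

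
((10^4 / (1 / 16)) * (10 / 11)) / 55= 320000 / 121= 2644.63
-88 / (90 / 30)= -88 / 3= -29.33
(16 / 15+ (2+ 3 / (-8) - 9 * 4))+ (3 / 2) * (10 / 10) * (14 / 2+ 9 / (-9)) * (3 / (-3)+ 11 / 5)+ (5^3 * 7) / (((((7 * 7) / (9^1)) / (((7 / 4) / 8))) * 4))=-26341 / 1920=-13.72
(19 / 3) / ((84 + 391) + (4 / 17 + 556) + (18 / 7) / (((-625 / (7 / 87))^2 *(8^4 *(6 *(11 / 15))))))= 956183360000000 / 155692109760000357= 0.01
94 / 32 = 47 / 16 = 2.94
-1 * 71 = -71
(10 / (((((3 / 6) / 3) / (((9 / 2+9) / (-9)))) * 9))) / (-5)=2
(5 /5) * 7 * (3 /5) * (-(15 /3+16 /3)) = -217 /5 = -43.40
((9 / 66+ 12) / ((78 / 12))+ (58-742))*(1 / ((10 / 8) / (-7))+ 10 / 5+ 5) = -136563 / 143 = -954.99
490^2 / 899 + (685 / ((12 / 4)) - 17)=1290266 / 2697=478.41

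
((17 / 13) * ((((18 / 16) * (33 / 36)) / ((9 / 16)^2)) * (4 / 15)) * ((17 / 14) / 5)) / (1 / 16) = 813824 / 184275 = 4.42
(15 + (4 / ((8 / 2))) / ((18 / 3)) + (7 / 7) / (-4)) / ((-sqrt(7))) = -179*sqrt(7) / 84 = -5.64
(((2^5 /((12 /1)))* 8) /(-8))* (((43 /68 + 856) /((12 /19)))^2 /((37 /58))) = -3947021217941 /513264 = -7690041.03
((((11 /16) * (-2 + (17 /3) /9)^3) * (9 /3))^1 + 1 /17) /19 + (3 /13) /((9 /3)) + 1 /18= -63376939 /440794224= -0.14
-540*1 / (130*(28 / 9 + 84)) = -243 / 5096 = -0.05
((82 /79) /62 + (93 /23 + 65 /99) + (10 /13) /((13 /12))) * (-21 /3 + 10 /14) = -20457186220 /599713569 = -34.11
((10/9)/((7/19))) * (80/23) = 10.49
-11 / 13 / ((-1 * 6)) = 11 / 78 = 0.14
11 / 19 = 0.58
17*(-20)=-340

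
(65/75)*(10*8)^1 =208/3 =69.33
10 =10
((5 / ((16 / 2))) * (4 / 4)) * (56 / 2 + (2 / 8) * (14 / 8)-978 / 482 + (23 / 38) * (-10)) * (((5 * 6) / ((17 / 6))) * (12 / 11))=1006660575 / 6850184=146.95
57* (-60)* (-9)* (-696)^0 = 30780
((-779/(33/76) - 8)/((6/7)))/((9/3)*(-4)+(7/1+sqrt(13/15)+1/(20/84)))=-1040690*sqrt(195)/1683 - 4162760/561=-16055.10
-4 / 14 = -2 / 7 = -0.29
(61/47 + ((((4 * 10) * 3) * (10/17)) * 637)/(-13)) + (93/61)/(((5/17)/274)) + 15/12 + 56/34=-1983014841/974780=-2034.32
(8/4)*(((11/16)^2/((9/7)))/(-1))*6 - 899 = -173455/192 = -903.41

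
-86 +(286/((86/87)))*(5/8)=32621/344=94.83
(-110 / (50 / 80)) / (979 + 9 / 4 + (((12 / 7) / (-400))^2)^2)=-42257600000000 / 235598125000081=-0.18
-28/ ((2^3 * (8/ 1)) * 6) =-7/ 96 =-0.07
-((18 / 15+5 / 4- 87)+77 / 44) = 414 / 5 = 82.80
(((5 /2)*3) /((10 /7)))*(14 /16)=147 /32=4.59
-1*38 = -38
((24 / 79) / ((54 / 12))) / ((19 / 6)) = 32 / 1501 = 0.02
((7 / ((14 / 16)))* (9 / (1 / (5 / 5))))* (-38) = -2736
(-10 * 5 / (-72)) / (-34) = -25 / 1224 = -0.02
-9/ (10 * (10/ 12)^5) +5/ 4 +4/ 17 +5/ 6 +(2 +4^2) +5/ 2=65596007/ 3187500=20.58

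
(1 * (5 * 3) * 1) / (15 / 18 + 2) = 90 / 17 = 5.29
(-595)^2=354025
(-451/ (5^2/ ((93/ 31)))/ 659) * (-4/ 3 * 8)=14432/ 16475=0.88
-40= -40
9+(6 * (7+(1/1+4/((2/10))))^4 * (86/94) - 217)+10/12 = 951429067/282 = 3373861.94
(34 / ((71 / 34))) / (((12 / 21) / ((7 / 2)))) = 14161 / 142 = 99.73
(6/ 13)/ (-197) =-6/ 2561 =-0.00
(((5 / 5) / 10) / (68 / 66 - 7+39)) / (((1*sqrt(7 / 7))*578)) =33 / 6300200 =0.00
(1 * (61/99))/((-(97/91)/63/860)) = -31318.67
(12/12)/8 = 1/8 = 0.12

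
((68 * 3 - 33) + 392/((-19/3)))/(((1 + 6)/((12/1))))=24876/133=187.04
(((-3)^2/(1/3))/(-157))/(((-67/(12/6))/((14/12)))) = 63/10519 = 0.01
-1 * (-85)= 85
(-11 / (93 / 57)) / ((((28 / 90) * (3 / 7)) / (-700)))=35395.16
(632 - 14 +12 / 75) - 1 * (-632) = 31254 / 25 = 1250.16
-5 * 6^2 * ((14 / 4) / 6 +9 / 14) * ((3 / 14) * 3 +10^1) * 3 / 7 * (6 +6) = -4143690 / 343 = -12080.73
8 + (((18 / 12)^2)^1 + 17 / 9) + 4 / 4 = 473 / 36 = 13.14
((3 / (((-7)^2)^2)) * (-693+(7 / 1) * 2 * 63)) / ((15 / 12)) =324 / 1715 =0.19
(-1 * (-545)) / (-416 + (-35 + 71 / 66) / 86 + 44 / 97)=-300061740 / 229005391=-1.31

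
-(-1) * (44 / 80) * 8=22 / 5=4.40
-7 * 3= -21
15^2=225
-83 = -83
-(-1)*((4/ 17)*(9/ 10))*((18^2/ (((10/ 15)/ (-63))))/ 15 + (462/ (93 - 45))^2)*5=-5611851/ 2720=-2063.18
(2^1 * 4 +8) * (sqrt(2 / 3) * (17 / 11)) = 272 * sqrt(6) / 33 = 20.19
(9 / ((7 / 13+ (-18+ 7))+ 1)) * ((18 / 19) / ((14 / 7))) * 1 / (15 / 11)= -1287 / 3895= -0.33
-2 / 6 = -1 / 3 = -0.33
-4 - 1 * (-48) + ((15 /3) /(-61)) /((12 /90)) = 5293 /122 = 43.39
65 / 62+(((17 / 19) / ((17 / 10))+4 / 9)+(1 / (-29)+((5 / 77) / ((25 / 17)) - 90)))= -10413265529 / 118371330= -87.97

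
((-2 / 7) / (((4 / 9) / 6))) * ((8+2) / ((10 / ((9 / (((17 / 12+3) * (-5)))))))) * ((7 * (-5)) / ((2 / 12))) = -330.11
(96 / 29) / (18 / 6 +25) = 24 / 203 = 0.12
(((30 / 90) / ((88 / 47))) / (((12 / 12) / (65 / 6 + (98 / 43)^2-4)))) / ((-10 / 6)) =-6271351 / 4881360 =-1.28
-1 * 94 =-94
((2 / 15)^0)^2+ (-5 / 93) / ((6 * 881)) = 491593 / 491598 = 1.00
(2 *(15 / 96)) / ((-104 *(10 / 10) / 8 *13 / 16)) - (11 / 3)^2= -13.47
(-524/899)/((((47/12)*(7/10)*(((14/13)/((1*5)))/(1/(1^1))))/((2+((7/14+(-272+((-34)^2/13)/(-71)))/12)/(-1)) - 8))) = -2427357950/146998187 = -16.51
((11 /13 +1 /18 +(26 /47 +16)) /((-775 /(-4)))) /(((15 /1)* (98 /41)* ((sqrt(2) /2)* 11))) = 7870729* sqrt(2) /34456046625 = 0.00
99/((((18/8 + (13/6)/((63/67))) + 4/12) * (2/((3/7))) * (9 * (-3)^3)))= -66/3695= -0.02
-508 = -508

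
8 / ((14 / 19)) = 76 / 7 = 10.86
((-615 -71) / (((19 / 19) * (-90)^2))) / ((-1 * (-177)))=-343 / 716850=-0.00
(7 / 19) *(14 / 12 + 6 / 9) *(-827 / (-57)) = 63679 / 6498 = 9.80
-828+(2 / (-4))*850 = -1253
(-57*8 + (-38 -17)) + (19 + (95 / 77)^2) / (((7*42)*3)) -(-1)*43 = -1223613614 / 2614689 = -467.98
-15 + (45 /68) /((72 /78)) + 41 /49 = -13.45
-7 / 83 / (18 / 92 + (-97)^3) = 322 / 3484584767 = 0.00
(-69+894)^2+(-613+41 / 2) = 680032.50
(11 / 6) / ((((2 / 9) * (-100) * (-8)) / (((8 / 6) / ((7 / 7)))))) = 11 / 800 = 0.01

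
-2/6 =-1/3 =-0.33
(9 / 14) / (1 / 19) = 171 / 14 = 12.21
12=12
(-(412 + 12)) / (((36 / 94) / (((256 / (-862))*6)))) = 1972.76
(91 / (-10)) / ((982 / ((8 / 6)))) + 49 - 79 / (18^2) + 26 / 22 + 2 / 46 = 10055847371 / 201241260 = 49.97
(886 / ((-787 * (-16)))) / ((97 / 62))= 13733 / 305356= 0.04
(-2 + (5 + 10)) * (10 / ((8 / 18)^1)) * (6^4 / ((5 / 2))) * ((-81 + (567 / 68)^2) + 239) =9970571637 / 289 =34500247.88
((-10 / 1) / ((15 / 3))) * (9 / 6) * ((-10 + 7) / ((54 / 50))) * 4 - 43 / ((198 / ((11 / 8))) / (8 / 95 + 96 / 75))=93839 / 2850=32.93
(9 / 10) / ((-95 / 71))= -639 / 950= -0.67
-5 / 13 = -0.38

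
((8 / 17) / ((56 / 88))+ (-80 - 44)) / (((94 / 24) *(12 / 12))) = -176016 / 5593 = -31.47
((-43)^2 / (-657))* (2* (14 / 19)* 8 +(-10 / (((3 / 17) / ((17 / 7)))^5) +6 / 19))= 708237080321105920 / 50981832783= 13891950.16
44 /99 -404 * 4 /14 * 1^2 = -7244 /63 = -114.98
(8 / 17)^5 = 32768 / 1419857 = 0.02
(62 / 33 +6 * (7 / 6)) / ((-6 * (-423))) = 293 / 83754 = 0.00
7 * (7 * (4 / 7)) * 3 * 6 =504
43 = 43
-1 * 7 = -7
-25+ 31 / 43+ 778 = 32410 / 43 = 753.72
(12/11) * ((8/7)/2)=48/77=0.62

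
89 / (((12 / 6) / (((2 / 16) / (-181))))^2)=89 / 8386816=0.00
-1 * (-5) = 5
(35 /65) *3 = 21 /13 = 1.62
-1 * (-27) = 27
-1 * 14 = -14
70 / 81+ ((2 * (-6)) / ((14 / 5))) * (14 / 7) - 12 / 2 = -7772 / 567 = -13.71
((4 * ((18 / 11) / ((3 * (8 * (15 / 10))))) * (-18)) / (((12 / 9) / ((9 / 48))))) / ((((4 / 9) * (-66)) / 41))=9963 / 15488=0.64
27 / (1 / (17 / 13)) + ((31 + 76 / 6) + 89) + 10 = 6941 / 39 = 177.97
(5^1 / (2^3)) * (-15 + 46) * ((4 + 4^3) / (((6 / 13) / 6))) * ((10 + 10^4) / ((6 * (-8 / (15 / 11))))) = -77930125 / 16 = -4870632.81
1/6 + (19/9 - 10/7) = 0.85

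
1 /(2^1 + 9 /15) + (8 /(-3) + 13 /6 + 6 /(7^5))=-50265 /436982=-0.12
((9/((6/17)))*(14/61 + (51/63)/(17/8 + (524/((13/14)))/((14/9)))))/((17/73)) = 411167171/16204223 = 25.37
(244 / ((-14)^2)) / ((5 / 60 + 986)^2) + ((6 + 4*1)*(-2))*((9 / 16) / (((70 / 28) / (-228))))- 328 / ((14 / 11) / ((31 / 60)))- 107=80875207978382 / 102914618415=785.85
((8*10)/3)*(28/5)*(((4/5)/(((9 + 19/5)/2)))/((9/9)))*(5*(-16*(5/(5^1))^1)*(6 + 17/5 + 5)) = -21504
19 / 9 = 2.11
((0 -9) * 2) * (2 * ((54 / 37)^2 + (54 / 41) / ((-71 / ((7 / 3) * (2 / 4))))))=-75.90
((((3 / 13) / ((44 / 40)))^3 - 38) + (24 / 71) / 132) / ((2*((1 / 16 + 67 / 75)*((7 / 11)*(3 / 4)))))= -901378492800 / 21648967769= -41.64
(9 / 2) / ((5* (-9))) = -1 / 10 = -0.10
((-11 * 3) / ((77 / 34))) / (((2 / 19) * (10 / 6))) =-2907 / 35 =-83.06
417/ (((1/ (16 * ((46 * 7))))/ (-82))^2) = 74424421650432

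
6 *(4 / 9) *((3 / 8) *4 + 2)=9.33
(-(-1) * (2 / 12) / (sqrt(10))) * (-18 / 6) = -sqrt(10) / 20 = -0.16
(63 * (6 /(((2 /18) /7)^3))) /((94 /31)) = 1465025373 /47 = 31170752.62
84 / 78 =14 / 13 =1.08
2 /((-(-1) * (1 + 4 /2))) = 2 /3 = 0.67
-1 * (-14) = 14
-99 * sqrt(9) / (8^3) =-297 / 512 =-0.58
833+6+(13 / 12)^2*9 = 849.56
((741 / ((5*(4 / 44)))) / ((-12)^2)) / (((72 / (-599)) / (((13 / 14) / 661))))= -21157279 / 159909120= -0.13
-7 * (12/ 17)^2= -3.49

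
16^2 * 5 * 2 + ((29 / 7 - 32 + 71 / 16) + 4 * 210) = 378177 / 112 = 3376.58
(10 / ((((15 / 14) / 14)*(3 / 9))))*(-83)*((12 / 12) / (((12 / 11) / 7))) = -626318 / 3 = -208772.67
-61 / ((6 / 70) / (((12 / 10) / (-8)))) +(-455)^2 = 828527 / 4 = 207131.75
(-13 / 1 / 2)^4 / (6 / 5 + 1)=142805 / 176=811.39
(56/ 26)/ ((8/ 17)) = 119/ 26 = 4.58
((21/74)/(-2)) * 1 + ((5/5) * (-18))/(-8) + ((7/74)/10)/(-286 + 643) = 79561/37740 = 2.11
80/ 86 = 40/ 43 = 0.93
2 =2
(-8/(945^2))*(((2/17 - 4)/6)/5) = 88/75907125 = 0.00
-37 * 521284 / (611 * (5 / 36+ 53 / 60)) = -433968930 / 14053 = -30880.87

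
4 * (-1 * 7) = -28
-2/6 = -0.33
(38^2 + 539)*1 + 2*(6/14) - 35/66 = 916297/462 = 1983.33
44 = 44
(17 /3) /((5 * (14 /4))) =0.32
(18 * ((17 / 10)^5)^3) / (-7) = -25761807463588342137 / 3500000000000000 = -7360.52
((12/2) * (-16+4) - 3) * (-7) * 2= 1050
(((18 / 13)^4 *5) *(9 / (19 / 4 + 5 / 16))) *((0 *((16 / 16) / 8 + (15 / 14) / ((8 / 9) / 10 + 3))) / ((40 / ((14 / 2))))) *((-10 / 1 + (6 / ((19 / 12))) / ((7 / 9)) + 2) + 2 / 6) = 0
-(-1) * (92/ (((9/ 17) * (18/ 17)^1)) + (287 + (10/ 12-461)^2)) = 68754253/ 324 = 212204.48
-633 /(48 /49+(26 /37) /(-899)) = -1031718471 /1595350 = -646.70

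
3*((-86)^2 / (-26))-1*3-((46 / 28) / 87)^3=-20116576697027 / 23490119016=-856.38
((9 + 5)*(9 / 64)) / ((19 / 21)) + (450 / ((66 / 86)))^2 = 25294480083 / 73568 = 343824.49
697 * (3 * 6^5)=16259616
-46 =-46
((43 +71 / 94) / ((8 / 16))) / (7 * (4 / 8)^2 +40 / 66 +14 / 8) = 271458 / 12737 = 21.31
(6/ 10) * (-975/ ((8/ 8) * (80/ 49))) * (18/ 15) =-17199/ 40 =-429.98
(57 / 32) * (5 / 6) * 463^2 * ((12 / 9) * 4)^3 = 1303363520 / 27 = 48272722.96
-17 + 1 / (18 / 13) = -293 / 18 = -16.28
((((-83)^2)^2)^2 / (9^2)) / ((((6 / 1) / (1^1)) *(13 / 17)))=38288967946363697 / 6318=6060298820253.83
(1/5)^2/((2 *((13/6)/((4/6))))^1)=2/325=0.01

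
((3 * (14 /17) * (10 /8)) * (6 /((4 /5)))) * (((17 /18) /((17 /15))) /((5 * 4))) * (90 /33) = 7875 /2992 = 2.63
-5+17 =12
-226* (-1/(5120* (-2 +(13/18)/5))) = -1017/42752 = -0.02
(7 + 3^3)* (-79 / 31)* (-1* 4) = 10744 / 31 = 346.58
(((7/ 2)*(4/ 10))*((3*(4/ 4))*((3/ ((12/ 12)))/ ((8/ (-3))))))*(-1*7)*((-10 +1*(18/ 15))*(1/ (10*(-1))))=14553/ 500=29.11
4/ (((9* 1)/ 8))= 32/ 9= 3.56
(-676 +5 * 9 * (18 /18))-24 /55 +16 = -33849 /55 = -615.44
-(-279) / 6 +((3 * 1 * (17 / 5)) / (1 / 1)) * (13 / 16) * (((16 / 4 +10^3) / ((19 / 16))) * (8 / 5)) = 10694607 / 950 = 11257.48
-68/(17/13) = -52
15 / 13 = 1.15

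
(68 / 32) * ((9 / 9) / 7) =17 / 56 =0.30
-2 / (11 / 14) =-28 / 11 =-2.55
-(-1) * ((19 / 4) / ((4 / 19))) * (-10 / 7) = -1805 / 56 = -32.23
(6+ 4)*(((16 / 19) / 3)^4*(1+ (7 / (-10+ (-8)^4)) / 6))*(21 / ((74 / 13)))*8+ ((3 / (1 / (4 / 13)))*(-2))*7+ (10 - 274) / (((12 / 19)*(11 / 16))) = -6421948498832312 / 10373202730683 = -619.09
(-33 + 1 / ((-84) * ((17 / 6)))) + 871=838.00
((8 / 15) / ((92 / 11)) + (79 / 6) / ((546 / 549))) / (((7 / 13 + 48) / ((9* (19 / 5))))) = 95222091 / 10159100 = 9.37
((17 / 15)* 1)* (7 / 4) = 119 / 60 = 1.98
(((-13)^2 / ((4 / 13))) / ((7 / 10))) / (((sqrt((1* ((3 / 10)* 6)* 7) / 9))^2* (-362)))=-54925 / 35476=-1.55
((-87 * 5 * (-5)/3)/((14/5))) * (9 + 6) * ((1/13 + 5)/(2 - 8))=-598125/182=-3286.40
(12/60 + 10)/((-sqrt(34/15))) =-3 * sqrt(510)/10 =-6.77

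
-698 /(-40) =349 /20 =17.45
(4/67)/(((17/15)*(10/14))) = 84/1139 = 0.07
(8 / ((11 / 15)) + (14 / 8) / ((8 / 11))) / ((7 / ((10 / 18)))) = 23435 / 22176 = 1.06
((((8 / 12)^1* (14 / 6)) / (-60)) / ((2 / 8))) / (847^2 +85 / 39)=-91 / 629528310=-0.00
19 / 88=0.22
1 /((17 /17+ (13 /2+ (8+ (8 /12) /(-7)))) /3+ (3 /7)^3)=6174 /32189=0.19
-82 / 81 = -1.01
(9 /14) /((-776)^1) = -9 /10864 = -0.00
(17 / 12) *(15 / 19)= 85 / 76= 1.12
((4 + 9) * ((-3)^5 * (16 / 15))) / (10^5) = -1053 / 31250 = -0.03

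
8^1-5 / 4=27 / 4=6.75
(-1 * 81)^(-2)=1 / 6561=0.00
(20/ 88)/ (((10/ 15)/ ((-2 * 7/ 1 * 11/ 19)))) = -105/ 38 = -2.76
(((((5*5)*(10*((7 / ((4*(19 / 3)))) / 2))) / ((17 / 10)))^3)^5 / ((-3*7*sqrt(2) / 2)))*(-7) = 19695564213969563692983866243224611025652848184108734130859375*sqrt(2) / 1423927147174702829089670602244742712754176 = 19561207246629273003.83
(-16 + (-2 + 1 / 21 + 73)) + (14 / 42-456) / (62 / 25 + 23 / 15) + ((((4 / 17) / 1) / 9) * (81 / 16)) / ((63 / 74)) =-1791005 / 30702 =-58.34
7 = 7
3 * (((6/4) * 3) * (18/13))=243/13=18.69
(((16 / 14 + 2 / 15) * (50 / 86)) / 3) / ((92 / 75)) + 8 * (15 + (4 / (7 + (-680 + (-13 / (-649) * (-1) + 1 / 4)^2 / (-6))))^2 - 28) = -354776800092945263887764481 / 3417950982671000283953298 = -103.80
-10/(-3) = 10/3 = 3.33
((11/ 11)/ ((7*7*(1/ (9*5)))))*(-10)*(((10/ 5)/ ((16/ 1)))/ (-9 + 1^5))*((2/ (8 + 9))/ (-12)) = -0.00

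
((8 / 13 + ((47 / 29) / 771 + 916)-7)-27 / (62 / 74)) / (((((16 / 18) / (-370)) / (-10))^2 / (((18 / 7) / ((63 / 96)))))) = 8766765725363370000 / 147174391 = 59567195527.67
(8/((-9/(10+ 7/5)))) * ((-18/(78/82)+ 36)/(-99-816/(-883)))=1.76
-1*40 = -40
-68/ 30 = -34/ 15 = -2.27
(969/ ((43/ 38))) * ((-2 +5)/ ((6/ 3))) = 55233/ 43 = 1284.49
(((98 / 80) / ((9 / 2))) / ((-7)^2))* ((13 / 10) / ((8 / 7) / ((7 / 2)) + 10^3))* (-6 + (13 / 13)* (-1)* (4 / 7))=-2093 / 44114400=-0.00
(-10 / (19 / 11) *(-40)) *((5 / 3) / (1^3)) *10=220000 / 57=3859.65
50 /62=25 /31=0.81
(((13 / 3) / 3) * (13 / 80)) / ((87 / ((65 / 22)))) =2197 / 275616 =0.01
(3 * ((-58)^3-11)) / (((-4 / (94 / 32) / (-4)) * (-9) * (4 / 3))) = 9170781 / 64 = 143293.45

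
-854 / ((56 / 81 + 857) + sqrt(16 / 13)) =-62474428926 / 62744365501 + 22412376*sqrt(13) / 62744365501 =-0.99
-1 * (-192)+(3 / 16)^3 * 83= 788673 / 4096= 192.55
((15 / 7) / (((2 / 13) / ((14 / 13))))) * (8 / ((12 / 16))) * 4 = 640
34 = 34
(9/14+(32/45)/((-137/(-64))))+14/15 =164713/86310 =1.91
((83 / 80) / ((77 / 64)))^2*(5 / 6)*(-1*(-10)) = 110224 / 17787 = 6.20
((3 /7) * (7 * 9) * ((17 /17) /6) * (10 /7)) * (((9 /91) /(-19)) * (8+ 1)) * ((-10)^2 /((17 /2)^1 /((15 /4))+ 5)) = -4.14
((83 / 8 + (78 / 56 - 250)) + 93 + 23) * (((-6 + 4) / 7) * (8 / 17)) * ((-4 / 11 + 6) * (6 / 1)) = 5092680 / 9163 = 555.79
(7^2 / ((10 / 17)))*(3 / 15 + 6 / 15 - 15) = -29988 / 25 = -1199.52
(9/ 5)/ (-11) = -0.16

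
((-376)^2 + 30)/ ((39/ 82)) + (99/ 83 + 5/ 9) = 2887244686/ 9711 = 297316.93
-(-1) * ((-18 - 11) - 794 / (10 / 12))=-4909 / 5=-981.80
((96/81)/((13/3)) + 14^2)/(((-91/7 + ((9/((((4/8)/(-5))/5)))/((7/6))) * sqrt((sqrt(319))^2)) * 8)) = -0.00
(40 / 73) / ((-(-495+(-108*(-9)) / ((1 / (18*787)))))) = -40 / 1005126561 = -0.00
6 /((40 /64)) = 9.60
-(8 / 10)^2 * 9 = -144 / 25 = -5.76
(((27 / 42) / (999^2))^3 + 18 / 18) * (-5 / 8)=-0.63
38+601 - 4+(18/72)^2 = 10161/16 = 635.06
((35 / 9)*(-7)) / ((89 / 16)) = -3920 / 801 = -4.89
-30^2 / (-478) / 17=450 / 4063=0.11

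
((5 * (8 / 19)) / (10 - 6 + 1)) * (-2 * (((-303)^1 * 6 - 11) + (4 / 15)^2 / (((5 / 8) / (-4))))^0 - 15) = -136 / 19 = -7.16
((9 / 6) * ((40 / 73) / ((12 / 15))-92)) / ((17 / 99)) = -989901 / 1241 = -797.66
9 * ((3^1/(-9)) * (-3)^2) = -27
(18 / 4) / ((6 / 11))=33 / 4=8.25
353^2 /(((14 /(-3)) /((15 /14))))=-5607405 /196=-28609.21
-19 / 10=-1.90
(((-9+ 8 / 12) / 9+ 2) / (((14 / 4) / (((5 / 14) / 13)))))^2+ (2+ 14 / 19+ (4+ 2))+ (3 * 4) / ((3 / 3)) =116547806269 / 5620306419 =20.74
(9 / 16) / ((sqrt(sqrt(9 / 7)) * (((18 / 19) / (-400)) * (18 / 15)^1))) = -2375 * sqrt(3) * 7^(1 / 4) / 36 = -185.86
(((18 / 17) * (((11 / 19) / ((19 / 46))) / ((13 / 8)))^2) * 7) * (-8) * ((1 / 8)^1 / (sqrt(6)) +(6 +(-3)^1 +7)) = -165173944320 / 374412233 - 344112384 * sqrt(6) / 374412233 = -443.41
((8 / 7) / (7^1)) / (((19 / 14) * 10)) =8 / 665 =0.01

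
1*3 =3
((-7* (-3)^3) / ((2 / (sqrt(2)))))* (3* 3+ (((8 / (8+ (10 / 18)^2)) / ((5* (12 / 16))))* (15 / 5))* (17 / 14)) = 6318729* sqrt(2) / 6730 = 1327.79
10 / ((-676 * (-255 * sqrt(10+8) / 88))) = 22 * sqrt(2) / 25857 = 0.00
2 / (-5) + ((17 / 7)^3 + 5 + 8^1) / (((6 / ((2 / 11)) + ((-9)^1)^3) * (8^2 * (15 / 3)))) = -2547213 / 6366080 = -0.40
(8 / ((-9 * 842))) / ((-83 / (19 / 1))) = 76 / 314487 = 0.00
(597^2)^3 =45273699796525929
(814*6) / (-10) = -2442 / 5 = -488.40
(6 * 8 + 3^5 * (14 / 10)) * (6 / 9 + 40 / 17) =99638 / 85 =1172.21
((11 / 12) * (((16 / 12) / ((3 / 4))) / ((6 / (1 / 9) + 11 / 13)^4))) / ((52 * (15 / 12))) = 96668 / 34889270421735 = 0.00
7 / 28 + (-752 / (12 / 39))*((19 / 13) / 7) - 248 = -21225 / 28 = -758.04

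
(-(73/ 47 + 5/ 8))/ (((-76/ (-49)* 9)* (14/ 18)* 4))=-5733/ 114304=-0.05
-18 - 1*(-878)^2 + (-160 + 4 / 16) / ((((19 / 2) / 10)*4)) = -58591747 / 76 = -770944.04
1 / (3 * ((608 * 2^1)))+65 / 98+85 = 15312529 / 178752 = 85.66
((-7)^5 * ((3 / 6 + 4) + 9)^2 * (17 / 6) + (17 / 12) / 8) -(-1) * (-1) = -833156683 / 96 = -8678715.45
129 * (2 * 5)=1290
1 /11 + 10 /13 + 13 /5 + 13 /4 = 19191 /2860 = 6.71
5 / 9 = 0.56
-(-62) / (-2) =-31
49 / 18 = 2.72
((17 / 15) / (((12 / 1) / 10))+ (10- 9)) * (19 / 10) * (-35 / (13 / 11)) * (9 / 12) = -82.06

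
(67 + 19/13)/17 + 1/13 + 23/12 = 15967/2652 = 6.02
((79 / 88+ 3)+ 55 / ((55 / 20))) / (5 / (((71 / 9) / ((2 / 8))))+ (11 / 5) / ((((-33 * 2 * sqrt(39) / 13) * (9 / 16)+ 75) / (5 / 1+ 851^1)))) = 125318434140806625 / 132549645232718494 - 215613610058880 * sqrt(39) / 6024983874214477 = 0.72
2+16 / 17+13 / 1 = 271 / 17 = 15.94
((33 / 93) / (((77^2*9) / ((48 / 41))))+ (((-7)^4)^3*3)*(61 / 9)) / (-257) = -578416443671614025 / 528188199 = -1095095355.72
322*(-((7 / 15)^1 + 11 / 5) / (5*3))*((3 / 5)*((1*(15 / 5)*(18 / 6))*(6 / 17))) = -46368 / 425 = -109.10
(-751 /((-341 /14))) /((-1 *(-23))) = 10514 /7843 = 1.34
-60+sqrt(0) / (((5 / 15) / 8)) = -60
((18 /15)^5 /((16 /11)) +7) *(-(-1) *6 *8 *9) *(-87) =-1023074064 /3125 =-327383.70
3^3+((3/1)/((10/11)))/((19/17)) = 5691/190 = 29.95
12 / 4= 3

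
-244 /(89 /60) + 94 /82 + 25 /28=-16598371 /102172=-162.46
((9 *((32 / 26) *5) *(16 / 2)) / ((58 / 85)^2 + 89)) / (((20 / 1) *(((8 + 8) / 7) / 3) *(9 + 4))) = 303450 / 12137749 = 0.03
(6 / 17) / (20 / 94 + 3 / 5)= 0.43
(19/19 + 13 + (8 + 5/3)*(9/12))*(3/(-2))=-255/8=-31.88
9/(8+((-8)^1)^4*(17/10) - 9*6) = 45/34586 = 0.00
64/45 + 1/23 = 1517/1035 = 1.47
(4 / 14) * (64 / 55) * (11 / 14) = 0.26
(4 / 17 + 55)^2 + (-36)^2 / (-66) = 9636507 / 3179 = 3031.30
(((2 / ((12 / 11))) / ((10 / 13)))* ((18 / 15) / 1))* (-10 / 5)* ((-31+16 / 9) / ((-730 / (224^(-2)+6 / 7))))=-1617525481 / 8241408000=-0.20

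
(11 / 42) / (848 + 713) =11 / 65562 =0.00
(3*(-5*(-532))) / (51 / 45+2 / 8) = 478800 / 83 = 5768.67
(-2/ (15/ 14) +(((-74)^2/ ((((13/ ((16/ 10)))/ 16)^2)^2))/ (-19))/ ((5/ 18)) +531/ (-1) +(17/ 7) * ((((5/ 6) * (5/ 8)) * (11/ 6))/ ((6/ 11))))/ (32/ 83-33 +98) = -27464123671308009619/ 111321392855400000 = -246.71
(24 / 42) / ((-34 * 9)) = -2 / 1071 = -0.00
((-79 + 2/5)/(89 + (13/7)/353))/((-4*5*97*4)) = 971103/8533361600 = 0.00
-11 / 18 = -0.61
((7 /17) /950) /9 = 7 /145350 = 0.00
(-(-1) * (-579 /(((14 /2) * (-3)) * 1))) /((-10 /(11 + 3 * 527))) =-4389.37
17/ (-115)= -17/ 115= -0.15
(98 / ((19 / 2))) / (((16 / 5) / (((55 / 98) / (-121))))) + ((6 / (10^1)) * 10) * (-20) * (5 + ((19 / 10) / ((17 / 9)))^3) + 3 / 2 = -147994123901 / 205363400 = -720.65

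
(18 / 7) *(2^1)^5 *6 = 3456 / 7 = 493.71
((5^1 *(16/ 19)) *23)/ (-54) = -920/ 513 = -1.79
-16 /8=-2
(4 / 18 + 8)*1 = 74 / 9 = 8.22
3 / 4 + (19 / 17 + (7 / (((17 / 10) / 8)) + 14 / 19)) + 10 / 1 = 58845 / 1292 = 45.55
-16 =-16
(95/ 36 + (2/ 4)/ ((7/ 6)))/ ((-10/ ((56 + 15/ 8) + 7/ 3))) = -223397/ 12096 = -18.47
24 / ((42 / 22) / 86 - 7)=-22704 / 6601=-3.44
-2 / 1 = -2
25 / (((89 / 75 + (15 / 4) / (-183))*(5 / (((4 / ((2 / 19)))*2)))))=6954000 / 21341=325.85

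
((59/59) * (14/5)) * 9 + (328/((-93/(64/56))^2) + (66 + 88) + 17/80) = 6084495113/33904080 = 179.46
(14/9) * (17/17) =14/9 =1.56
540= 540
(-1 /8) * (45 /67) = -45 /536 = -0.08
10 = 10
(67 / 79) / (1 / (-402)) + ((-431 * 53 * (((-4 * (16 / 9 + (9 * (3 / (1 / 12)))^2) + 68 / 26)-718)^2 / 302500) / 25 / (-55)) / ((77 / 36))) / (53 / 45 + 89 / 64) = 447467443015747446142 / 253033605549725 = 1768411.12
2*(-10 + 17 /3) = -26 /3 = -8.67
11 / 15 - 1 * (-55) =836 / 15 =55.73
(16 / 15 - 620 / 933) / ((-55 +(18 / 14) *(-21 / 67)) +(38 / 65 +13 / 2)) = -3267992 / 392655849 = -0.01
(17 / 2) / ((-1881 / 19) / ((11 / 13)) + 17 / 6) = -51 / 685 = -0.07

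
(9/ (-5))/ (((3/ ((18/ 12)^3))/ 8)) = -81/ 5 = -16.20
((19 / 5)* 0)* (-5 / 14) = 0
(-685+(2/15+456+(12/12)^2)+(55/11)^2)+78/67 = -202711/1005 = -201.70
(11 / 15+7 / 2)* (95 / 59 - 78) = -572389 / 1770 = -323.38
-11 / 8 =-1.38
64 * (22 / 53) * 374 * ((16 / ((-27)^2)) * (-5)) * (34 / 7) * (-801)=127477391360 / 30051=4242034.92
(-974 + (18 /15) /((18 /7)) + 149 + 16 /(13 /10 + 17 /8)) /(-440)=210602 /113025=1.86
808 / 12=202 / 3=67.33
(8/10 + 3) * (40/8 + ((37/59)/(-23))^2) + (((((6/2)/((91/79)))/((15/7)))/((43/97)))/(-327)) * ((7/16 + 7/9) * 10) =2290366459011811/121177435340520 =18.90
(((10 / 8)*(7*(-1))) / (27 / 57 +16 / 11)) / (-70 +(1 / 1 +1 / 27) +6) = 39501 / 548080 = 0.07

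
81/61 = 1.33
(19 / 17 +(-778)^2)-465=10281942 / 17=604820.12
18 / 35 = 0.51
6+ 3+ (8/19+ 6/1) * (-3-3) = -561/19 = -29.53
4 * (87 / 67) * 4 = 1392 / 67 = 20.78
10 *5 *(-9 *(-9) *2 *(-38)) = -307800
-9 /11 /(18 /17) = -17 /22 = -0.77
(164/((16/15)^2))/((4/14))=64575/128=504.49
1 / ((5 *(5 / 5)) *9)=1 / 45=0.02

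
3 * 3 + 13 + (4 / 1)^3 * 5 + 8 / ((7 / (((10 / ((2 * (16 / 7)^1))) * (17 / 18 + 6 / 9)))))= 12457 / 36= 346.03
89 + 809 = 898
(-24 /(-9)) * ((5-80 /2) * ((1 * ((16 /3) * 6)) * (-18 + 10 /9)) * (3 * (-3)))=-1361920 /3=-453973.33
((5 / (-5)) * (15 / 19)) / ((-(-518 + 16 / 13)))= -195 / 127642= -0.00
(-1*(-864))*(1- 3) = -1728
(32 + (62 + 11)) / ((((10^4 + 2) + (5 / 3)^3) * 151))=405 / 5828147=0.00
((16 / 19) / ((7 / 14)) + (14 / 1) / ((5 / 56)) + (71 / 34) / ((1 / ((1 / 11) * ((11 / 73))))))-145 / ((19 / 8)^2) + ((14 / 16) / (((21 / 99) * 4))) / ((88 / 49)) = 76485978719 / 573441280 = 133.38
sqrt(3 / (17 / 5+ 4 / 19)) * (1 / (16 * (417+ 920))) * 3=3 * sqrt(1995) / 1048208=0.00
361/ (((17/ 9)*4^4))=3249/ 4352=0.75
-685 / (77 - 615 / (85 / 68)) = 137 / 83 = 1.65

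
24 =24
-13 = -13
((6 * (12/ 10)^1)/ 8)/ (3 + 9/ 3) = 3/ 20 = 0.15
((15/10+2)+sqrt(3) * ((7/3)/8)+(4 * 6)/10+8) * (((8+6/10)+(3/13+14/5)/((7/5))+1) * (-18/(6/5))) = -2232201/910 - 5353 * sqrt(3)/104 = -2542.12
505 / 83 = 6.08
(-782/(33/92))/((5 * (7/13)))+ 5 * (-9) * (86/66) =-1002997/1155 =-868.40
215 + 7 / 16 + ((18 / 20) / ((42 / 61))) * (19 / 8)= 244767 / 1120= 218.54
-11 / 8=-1.38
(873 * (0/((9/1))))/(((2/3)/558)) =0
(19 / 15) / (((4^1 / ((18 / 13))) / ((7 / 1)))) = 399 / 130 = 3.07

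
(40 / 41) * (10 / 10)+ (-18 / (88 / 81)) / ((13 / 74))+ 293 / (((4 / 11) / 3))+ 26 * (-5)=51451681 / 23452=2193.91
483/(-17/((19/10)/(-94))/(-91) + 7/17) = -4732273/86519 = -54.70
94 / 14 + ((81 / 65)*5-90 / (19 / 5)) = -18568 / 1729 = -10.74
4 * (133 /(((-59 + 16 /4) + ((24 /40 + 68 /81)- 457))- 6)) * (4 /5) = -172368 /209207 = -0.82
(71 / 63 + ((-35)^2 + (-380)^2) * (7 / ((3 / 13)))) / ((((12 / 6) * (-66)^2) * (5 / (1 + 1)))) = 139144723 / 686070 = 202.81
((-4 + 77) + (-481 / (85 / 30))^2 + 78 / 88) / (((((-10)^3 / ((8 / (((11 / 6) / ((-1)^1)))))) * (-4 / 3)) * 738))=-367415363 / 2867458000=-0.13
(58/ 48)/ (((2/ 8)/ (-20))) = -290/ 3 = -96.67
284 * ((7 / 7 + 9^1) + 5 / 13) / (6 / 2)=12780 / 13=983.08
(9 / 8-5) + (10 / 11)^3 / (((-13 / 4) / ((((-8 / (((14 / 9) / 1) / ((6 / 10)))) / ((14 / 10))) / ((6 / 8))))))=-21675257 / 6782776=-3.20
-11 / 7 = -1.57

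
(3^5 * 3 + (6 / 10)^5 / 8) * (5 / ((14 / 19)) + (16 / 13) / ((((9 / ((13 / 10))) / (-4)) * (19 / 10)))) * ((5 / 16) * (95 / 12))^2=65617849893 / 2293760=28607.11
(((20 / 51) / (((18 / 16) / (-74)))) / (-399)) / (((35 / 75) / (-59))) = -8.17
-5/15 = -1/3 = -0.33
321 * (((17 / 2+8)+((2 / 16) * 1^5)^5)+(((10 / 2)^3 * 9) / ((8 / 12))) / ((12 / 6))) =9048564033 / 32768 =276140.26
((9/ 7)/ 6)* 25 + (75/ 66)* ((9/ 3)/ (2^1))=2175/ 308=7.06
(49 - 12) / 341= 37 / 341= 0.11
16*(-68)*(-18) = 19584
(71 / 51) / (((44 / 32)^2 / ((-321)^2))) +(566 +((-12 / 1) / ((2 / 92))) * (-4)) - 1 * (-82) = 161947560 / 2057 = 78729.98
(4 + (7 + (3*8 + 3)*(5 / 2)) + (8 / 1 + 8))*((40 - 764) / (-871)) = 68418 / 871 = 78.55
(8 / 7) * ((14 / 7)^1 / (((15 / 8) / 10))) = 256 / 21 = 12.19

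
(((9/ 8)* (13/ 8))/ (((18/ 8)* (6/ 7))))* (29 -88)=-5369/ 96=-55.93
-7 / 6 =-1.17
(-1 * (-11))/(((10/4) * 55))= 2/25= 0.08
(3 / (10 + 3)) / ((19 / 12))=36 / 247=0.15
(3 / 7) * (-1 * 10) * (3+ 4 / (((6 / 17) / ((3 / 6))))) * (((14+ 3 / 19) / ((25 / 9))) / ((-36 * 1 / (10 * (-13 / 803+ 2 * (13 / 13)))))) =11141442 / 106799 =104.32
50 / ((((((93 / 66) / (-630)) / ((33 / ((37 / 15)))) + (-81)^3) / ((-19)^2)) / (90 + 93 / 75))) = -11298763337400 / 3646057269847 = -3.10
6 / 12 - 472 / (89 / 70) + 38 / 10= -326573 / 890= -366.94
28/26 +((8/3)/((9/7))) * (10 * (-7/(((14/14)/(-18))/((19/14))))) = 138362/39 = 3547.74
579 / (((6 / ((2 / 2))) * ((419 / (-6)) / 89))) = -51531 / 419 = -122.99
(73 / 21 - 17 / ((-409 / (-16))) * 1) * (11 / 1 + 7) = 144870 / 2863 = 50.60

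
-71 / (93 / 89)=-6319 / 93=-67.95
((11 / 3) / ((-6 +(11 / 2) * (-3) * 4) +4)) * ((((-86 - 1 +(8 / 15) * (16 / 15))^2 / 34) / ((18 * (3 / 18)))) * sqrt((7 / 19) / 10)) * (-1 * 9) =4160043899 * sqrt(1330) / 22238550000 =6.82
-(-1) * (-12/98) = -6/49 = -0.12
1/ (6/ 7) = 7/ 6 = 1.17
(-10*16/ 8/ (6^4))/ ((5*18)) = -1/ 5832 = -0.00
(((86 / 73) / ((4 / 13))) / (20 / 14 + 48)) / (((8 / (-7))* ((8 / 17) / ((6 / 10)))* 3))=-465647 / 16165120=-0.03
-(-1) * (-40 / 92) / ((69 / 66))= -220 / 529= -0.42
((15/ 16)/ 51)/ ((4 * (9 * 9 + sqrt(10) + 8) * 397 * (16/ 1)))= 445/ 54672731136-5 * sqrt(10)/ 54672731136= 0.00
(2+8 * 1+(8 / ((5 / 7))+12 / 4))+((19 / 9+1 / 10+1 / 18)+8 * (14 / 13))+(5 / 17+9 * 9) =385787 / 3315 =116.38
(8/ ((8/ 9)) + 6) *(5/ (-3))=-25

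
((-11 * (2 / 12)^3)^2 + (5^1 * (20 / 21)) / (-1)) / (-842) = 1554353 / 274990464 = 0.01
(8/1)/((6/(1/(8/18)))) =3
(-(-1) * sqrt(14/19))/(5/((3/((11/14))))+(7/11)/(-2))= 0.87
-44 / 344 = -11 / 86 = -0.13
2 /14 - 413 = -2890 /7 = -412.86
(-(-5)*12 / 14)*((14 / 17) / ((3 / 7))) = 140 / 17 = 8.24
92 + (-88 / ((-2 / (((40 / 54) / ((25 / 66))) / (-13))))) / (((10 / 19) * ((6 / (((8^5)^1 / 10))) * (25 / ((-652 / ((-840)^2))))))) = 92.25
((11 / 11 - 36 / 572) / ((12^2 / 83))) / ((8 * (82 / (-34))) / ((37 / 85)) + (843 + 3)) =205757 / 305399952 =0.00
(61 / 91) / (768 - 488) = 61 / 25480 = 0.00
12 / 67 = 0.18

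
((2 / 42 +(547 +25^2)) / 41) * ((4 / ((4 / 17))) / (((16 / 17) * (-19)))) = -7113157 / 261744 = -27.18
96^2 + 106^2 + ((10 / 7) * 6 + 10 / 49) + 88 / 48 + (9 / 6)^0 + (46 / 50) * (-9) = 150346667 / 7350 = 20455.33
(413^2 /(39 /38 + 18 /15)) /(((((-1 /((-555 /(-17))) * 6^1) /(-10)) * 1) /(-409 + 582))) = 5186107802750 /7191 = 721194243.19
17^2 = 289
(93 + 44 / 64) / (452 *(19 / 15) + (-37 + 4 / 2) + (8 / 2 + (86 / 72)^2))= 0.17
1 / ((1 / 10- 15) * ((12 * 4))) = -5 / 3576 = -0.00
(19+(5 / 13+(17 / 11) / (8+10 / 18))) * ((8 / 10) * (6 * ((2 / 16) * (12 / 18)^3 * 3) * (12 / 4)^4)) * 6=279201168 / 55055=5071.31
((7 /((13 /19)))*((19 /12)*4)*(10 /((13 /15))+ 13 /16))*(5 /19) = 1708385 /8112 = 210.60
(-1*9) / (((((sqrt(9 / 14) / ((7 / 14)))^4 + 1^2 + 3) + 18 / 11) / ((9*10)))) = -218295 / 3301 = -66.13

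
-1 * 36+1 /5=-179 /5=-35.80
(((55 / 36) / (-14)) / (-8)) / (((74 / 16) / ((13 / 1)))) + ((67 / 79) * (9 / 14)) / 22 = 1022933 / 16205112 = 0.06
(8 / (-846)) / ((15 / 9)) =-4 / 705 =-0.01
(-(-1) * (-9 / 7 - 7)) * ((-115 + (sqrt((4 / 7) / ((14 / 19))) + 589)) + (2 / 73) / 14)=-14048470 / 3577 - 58 * sqrt(38) / 49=-3934.74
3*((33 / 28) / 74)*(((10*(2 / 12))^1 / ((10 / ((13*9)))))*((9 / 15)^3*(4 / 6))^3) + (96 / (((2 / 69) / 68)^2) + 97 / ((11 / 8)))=5880033366624711359 / 11128906250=528356806.55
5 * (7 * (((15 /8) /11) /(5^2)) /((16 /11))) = 21 /128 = 0.16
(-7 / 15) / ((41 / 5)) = -7 / 123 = -0.06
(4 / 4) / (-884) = -1 / 884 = -0.00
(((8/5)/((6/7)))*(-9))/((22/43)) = -1806/55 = -32.84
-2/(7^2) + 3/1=145/49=2.96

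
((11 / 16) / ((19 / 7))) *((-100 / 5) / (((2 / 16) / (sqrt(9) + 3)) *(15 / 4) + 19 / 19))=-6160 / 1311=-4.70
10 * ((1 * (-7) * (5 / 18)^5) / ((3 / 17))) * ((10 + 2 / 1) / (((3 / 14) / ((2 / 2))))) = -36.74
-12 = -12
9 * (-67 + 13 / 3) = -564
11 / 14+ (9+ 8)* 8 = 1915 / 14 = 136.79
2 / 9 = 0.22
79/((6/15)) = 197.50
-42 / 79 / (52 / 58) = -609 / 1027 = -0.59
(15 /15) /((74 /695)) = 695 /74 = 9.39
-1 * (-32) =32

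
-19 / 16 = -1.19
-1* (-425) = 425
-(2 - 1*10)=8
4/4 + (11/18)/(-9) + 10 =10.93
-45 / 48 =-15 / 16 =-0.94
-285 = -285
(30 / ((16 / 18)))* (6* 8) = 1620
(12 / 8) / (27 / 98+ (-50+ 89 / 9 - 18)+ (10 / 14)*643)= 1323 / 354079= 0.00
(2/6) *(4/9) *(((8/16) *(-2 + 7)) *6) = 20/9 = 2.22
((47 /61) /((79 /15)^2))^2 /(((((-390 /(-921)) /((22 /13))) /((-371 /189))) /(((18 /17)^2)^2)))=-15564097195614000 /2045739945254433649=-0.01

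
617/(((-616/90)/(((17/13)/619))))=-472005/2478476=-0.19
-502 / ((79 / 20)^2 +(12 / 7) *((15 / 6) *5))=-1405600 / 103687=-13.56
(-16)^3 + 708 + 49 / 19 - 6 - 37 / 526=-33894565 / 9994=-3391.49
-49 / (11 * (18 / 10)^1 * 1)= -245 / 99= -2.47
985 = 985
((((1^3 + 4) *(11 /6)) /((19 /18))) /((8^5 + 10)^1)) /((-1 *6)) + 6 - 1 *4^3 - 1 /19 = -72308323 /1245564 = -58.05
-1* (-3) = 3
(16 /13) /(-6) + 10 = 382 /39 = 9.79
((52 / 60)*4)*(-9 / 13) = -12 / 5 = -2.40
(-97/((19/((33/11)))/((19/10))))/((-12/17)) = 1649/40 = 41.22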